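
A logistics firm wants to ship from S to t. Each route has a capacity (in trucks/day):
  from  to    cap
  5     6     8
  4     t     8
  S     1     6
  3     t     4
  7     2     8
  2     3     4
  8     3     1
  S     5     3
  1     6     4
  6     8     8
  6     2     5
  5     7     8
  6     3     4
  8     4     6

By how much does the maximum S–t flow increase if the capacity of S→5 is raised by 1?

Original max flow = 7.
After raising cap(S→5), augmenting paths through that edge carry 1 more unit.
New max flow = 8. Increase = 1.

1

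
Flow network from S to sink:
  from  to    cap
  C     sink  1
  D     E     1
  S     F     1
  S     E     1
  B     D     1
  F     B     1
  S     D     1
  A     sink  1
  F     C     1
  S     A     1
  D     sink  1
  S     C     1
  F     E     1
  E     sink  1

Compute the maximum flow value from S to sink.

4

Augment S→C→sink: bottleneck 1. Total 1.
Augment S→D→sink: bottleneck 1. Total 2.
Augment S→A→sink: bottleneck 1. Total 3.
Augment S→E→sink: bottleneck 1. Total 4.
No augmenting path remains in the residual graph.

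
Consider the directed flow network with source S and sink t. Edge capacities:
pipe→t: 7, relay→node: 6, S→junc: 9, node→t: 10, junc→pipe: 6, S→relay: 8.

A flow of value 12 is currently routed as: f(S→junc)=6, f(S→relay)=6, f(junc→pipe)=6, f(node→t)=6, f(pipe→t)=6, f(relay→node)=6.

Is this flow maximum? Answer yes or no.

Yes

Residual reachable from S: {S, junc, relay}; t is not reachable.
Saturated cut: junc→pipe, relay→node with total capacity 12 = current flow value. Flow is maximum.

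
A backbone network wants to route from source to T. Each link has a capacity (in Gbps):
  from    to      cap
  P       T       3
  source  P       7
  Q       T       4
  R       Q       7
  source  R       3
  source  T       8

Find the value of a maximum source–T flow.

14

Augment source→T: bottleneck 8. Total 8.
Augment source→P→T: bottleneck 3. Total 11.
Augment source→R→Q→T: bottleneck 3. Total 14.
No augmenting path remains in the residual graph.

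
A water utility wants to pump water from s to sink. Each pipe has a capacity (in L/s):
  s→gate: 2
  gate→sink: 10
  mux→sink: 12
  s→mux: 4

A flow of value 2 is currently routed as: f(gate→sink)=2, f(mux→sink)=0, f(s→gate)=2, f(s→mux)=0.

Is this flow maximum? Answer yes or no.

No

Residual path s→mux→sink has bottleneck 4 > 0.
Pushing 4 along it raises the flow to 6, so the given flow is not maximum.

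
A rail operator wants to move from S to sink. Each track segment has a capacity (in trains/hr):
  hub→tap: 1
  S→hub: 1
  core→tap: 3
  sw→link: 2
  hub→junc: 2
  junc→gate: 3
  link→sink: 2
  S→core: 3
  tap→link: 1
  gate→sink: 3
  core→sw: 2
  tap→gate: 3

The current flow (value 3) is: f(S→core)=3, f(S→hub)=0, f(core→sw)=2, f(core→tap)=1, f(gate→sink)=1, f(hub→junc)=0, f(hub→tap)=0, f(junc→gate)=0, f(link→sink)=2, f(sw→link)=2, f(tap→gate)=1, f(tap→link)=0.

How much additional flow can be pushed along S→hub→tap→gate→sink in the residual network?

Residual capacities along the path: S→hub: 1, hub→tap: 1, tap→gate: 2, gate→sink: 2.
Minimum is 1.

1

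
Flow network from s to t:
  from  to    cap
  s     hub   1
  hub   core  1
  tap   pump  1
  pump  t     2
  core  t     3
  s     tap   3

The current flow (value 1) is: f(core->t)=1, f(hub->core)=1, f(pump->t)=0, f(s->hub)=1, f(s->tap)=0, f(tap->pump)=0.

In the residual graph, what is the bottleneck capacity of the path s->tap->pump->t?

1

Residual capacities along the path: s->tap: 3, tap->pump: 1, pump->t: 2.
Minimum is 1.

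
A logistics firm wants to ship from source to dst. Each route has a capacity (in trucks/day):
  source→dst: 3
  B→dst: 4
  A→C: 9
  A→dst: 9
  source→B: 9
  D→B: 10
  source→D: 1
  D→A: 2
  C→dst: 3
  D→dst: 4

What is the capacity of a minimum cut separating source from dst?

8

Max flow = 8 (via 3 augmenting paths).
In the residual at optimum, the set reachable from source is {B, source}.
Cut edges: source→D (cap 1), source→dst (cap 3), B→dst (cap 4). Sum = 8.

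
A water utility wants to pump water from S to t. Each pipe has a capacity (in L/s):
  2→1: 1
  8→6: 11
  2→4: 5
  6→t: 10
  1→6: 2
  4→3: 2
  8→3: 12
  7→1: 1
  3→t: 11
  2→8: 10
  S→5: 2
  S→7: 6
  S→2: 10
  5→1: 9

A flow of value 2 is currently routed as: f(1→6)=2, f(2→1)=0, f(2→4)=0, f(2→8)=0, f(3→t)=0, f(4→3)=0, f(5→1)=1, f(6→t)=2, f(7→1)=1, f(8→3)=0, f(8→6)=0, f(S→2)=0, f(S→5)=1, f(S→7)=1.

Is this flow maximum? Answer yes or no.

Residual path S→2→8→6→t has bottleneck 8 > 0.
Pushing 8 along it raises the flow to 10, so the given flow is not maximum.

No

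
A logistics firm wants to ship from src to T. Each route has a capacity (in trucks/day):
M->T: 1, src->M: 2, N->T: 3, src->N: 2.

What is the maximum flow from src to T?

3

Augment src->N->T: bottleneck 2. Total 2.
Augment src->M->T: bottleneck 1. Total 3.
No augmenting path remains in the residual graph.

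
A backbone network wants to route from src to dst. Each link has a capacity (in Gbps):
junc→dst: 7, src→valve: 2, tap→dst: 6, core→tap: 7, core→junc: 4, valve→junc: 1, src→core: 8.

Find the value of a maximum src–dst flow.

9

Augment src→valve→junc→dst: bottleneck 1. Total 1.
Augment src→core→junc→dst: bottleneck 4. Total 5.
Augment src→core→tap→dst: bottleneck 4. Total 9.
No augmenting path remains in the residual graph.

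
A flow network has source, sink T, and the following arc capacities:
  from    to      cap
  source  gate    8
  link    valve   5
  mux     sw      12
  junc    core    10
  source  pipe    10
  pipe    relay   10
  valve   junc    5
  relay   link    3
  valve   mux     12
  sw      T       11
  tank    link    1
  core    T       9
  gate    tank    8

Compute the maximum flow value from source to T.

4

Augment source->gate->tank->link->valve->mux->sw->T: bottleneck 1. Total 1.
Augment source->pipe->relay->link->valve->mux->sw->T: bottleneck 3. Total 4.
No augmenting path remains in the residual graph.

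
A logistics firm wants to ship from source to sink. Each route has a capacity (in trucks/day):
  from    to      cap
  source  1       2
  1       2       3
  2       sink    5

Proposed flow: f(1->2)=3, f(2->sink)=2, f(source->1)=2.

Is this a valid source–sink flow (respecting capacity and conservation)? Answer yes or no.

No

Conservation fails at 1: inflow 2 ≠ outflow 3.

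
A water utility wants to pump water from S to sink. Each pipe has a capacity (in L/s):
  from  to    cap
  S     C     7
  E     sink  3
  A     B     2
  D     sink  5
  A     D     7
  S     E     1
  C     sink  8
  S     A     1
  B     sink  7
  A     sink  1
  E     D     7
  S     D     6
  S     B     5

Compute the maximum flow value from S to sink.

19

Augment S→E→sink: bottleneck 1. Total 1.
Augment S→A→sink: bottleneck 1. Total 2.
Augment S→D→sink: bottleneck 5. Total 7.
Augment S→B→sink: bottleneck 5. Total 12.
Augment S→C→sink: bottleneck 7. Total 19.
No augmenting path remains in the residual graph.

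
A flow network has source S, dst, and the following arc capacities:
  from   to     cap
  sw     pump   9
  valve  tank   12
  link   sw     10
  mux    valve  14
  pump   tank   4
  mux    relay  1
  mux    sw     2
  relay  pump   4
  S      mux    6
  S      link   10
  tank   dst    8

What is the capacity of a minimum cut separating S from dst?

8

Max flow = 8 (via 2 augmenting paths).
In the residual at optimum, the set reachable from S is {S, link, mux, pump, relay, sw, tank, valve}.
Cut edges: tank→dst (cap 8). Sum = 8.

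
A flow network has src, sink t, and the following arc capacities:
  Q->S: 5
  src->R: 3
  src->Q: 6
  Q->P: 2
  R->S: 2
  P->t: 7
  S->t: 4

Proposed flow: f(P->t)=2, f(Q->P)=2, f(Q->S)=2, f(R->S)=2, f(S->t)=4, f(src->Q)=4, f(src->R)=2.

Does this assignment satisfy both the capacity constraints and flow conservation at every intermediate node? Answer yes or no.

Yes

Every edge has 0 ≤ f(e) ≤ cap(e).
At each intermediate node, inflow equals outflow.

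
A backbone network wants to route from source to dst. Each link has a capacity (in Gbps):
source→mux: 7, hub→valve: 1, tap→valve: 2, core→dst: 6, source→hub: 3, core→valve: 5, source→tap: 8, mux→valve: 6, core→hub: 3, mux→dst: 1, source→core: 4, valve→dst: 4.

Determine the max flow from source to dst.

Augment source→mux→dst: bottleneck 1. Total 1.
Augment source→core→dst: bottleneck 4. Total 5.
Augment source→tap→valve→dst: bottleneck 2. Total 7.
Augment source→mux→valve→dst: bottleneck 2. Total 9.
No augmenting path remains in the residual graph.

9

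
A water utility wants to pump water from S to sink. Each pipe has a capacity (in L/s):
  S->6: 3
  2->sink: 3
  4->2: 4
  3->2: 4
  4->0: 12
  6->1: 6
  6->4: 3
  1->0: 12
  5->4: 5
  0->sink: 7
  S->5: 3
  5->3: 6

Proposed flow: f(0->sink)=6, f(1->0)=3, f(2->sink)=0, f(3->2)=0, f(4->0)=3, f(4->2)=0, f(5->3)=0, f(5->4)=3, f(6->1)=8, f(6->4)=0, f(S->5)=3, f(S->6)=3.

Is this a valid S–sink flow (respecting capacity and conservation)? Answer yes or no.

Capacity violated on 6->1: flow 8 > capacity 6.

No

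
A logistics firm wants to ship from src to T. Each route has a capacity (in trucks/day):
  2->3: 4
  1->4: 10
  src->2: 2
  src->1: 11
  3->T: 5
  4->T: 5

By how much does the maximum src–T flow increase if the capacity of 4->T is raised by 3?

Original max flow = 7.
After raising cap(4->T), augmenting paths through that edge carry 3 more units.
New max flow = 10. Increase = 3.

3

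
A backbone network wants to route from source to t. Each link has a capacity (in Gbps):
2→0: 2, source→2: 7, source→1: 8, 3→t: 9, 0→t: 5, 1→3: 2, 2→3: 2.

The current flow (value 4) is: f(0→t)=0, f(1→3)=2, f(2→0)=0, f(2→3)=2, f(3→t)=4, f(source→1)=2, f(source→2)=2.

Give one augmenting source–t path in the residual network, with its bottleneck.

Residual along source→2→0→t: source→2: 5, 2→0: 2, 0→t: 5.
Bottleneck = min = 2.

source→2→0→t, bottleneck 2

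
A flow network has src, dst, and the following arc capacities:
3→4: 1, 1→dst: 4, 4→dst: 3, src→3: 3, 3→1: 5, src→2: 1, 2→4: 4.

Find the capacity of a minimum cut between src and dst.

Max flow = 4 (via 3 augmenting paths).
In the residual at optimum, the set reachable from src is {src}.
Cut edges: src→2 (cap 1), src→3 (cap 3). Sum = 4.

4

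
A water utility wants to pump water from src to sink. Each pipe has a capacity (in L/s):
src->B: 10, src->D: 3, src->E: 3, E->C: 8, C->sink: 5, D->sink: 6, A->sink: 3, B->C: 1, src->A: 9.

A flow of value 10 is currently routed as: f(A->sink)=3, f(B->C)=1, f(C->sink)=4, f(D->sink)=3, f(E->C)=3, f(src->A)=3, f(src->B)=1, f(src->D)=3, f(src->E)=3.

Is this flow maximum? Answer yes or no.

Residual reachable from src: {A, B, src}; sink is not reachable.
Saturated cut: src->E, src->D, A->sink, B->C with total capacity 10 = current flow value. Flow is maximum.

Yes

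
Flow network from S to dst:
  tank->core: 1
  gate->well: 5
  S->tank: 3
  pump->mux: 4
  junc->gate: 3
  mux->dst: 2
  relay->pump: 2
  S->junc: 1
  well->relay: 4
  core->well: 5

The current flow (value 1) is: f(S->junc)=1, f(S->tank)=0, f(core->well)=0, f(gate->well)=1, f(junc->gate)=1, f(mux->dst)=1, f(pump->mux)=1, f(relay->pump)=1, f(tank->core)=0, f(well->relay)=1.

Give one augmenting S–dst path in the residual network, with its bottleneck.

S->tank->core->well->relay->pump->mux->dst, bottleneck 1

Residual along S->tank->core->well->relay->pump->mux->dst: S->tank: 3, tank->core: 1, core->well: 5, well->relay: 3, relay->pump: 1, pump->mux: 3, mux->dst: 1.
Bottleneck = min = 1.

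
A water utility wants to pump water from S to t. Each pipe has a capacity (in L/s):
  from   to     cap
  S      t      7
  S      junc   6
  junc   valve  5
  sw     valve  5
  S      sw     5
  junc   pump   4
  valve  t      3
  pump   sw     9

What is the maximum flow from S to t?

10

Augment S->t: bottleneck 7. Total 7.
Augment S->junc->valve->t: bottleneck 3. Total 10.
No augmenting path remains in the residual graph.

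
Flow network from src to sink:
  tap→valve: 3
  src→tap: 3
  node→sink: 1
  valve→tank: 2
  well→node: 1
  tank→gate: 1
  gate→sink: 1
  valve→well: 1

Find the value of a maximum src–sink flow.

Augment src→tap→valve→tank→gate→sink: bottleneck 1. Total 1.
Augment src→tap→valve→well→node→sink: bottleneck 1. Total 2.
No augmenting path remains in the residual graph.

2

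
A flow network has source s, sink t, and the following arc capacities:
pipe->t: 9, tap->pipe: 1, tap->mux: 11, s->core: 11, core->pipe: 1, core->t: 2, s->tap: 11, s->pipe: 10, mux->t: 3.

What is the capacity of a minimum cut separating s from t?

Max flow = 14 (via 3 augmenting paths).
In the residual at optimum, the set reachable from s is {core, mux, pipe, s, tap}.
Cut edges: mux->t (cap 3), core->t (cap 2), pipe->t (cap 9). Sum = 14.

14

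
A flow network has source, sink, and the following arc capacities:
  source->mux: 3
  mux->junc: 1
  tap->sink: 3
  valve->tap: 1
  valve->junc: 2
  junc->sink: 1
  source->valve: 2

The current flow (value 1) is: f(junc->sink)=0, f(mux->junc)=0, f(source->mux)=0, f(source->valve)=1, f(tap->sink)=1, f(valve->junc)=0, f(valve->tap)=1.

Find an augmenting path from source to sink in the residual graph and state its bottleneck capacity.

Residual along source->valve->junc->sink: source->valve: 1, valve->junc: 2, junc->sink: 1.
Bottleneck = min = 1.

source->valve->junc->sink, bottleneck 1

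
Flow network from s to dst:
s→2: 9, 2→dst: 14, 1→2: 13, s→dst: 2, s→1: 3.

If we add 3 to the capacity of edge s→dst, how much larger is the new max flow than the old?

Original max flow = 14.
After raising cap(s→dst), augmenting paths through that edge carry 3 more units.
New max flow = 17. Increase = 3.

3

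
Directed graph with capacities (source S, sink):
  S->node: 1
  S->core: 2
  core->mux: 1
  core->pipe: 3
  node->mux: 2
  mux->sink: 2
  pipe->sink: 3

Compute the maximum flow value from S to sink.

Augment S->core->pipe->sink: bottleneck 2. Total 2.
Augment S->node->mux->sink: bottleneck 1. Total 3.
No augmenting path remains in the residual graph.

3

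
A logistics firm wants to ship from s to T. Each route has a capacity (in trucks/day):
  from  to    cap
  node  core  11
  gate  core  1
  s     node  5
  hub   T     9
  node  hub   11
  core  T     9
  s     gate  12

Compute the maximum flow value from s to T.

6

Augment s→node→hub→T: bottleneck 5. Total 5.
Augment s→gate→core→T: bottleneck 1. Total 6.
No augmenting path remains in the residual graph.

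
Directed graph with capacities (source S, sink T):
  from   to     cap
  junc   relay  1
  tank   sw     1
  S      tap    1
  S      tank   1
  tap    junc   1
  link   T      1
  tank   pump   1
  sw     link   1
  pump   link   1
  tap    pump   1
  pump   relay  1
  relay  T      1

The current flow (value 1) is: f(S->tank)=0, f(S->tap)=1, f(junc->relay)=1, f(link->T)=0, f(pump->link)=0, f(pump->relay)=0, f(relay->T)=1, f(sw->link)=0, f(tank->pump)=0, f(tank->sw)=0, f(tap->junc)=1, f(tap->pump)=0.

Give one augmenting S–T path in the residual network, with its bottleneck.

S->tank->pump->link->T, bottleneck 1

Residual along S->tank->pump->link->T: S->tank: 1, tank->pump: 1, pump->link: 1, link->T: 1.
Bottleneck = min = 1.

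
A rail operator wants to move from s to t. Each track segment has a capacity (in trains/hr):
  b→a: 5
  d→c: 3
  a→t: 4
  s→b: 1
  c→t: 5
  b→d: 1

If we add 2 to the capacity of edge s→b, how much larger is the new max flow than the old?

Original max flow = 1.
After raising cap(s→b), augmenting paths through that edge carry 2 more units.
New max flow = 3. Increase = 2.

2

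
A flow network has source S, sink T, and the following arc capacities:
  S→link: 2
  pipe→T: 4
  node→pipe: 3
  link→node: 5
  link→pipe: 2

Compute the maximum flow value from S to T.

Augment S→link→pipe→T: bottleneck 2. Total 2.
No augmenting path remains in the residual graph.

2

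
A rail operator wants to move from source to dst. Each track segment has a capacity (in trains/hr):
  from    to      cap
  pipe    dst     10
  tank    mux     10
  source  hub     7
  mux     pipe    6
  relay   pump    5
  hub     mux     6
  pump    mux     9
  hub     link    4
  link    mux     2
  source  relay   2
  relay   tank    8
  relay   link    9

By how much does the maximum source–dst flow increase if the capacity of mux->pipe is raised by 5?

3

Original max flow = 6.
After raising cap(mux->pipe), augmenting paths through that edge carry 3 more units.
New max flow = 9. Increase = 3.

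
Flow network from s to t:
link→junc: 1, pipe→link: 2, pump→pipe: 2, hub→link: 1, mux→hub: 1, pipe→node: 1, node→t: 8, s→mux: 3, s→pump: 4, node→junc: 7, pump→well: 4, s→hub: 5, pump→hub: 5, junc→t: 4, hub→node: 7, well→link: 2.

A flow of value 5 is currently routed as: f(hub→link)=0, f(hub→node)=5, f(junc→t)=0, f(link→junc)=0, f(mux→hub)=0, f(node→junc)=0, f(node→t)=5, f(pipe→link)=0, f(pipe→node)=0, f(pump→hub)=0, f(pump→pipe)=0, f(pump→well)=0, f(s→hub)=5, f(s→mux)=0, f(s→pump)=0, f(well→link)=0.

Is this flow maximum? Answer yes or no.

Residual path s→pump→hub→node→t has bottleneck 2 > 0.
Pushing 2 along it raises the flow to 7, so the given flow is not maximum.

No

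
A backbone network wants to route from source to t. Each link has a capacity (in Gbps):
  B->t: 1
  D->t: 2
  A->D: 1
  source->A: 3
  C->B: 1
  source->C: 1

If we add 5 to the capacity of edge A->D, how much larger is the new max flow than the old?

1

Original max flow = 2.
After raising cap(A->D), augmenting paths through that edge carry 1 more unit.
New max flow = 3. Increase = 1.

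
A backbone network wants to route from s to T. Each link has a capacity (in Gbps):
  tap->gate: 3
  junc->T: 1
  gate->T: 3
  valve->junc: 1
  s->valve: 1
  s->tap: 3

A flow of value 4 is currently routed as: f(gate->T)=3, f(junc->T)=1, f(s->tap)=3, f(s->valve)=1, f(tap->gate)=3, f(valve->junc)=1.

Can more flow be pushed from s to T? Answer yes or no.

Residual reachable from s: {s}; T is not reachable.
Saturated cut: s->valve, s->tap with total capacity 4 = current flow value. Flow is maximum.

No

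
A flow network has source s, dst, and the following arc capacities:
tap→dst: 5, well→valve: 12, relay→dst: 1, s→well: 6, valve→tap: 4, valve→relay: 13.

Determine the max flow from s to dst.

5

Augment s→well→valve→tap→dst: bottleneck 4. Total 4.
Augment s→well→valve→relay→dst: bottleneck 1. Total 5.
No augmenting path remains in the residual graph.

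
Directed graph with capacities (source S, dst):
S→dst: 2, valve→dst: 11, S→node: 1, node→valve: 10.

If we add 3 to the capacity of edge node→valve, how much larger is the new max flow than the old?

Original max flow = 3.
Edge node→valve does not cross the min cut (source side {S}), so extra capacity there cannot help.
New max flow = 3. Increase = 0.

0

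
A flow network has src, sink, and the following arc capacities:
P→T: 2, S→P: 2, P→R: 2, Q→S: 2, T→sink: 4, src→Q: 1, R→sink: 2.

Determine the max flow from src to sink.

Augment src→Q→S→P→R→sink: bottleneck 1. Total 1.
No augmenting path remains in the residual graph.

1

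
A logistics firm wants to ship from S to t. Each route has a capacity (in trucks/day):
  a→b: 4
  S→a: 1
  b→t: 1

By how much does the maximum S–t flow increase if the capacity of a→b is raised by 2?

Original max flow = 1.
Edge a→b does not cross the min cut (source side {S}), so extra capacity there cannot help.
New max flow = 1. Increase = 0.

0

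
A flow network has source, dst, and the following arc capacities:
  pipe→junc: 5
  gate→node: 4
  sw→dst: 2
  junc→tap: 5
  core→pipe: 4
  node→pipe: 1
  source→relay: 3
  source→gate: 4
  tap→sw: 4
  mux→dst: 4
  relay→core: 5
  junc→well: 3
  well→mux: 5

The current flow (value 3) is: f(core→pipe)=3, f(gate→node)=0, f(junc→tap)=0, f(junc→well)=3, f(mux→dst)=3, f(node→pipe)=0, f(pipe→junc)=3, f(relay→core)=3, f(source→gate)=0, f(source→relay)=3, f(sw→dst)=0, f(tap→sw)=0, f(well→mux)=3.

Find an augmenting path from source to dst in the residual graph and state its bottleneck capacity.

source→gate→node→pipe→junc→tap→sw→dst, bottleneck 1

Residual along source→gate→node→pipe→junc→tap→sw→dst: source→gate: 4, gate→node: 4, node→pipe: 1, pipe→junc: 2, junc→tap: 5, tap→sw: 4, sw→dst: 2.
Bottleneck = min = 1.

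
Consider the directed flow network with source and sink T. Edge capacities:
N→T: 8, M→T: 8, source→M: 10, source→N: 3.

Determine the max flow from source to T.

Augment source→M→T: bottleneck 8. Total 8.
Augment source→N→T: bottleneck 3. Total 11.
No augmenting path remains in the residual graph.

11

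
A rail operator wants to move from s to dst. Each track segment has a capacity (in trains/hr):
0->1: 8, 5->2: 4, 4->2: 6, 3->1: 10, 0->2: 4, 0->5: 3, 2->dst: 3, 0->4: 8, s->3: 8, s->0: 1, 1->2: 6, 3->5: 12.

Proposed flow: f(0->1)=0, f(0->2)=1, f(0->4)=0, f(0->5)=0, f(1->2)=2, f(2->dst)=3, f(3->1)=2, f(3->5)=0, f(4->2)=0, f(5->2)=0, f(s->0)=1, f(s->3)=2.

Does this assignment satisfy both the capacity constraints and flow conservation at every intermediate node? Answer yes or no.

Every edge has 0 ≤ f(e) ≤ cap(e).
At each intermediate node, inflow equals outflow.

Yes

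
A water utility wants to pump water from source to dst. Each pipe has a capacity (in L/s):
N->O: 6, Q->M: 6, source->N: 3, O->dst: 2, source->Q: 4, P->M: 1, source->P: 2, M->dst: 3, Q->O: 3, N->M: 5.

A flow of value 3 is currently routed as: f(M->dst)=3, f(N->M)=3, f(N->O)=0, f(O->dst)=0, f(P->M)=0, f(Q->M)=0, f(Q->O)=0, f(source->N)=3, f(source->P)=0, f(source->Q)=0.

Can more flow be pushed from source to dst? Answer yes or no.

Residual path source->Q->O->dst has bottleneck 2 > 0.
Pushing 2 along it raises the flow to 5, so the given flow is not maximum.

Yes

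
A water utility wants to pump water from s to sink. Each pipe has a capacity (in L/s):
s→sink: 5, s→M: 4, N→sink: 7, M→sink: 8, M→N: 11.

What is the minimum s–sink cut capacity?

Max flow = 9 (via 2 augmenting paths).
In the residual at optimum, the set reachable from s is {s}.
Cut edges: s→M (cap 4), s→sink (cap 5). Sum = 9.

9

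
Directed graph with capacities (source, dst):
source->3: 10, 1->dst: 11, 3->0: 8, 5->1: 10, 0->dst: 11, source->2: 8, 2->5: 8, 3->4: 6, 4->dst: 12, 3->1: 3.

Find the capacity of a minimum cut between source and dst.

18

Max flow = 18 (via 3 augmenting paths).
In the residual at optimum, the set reachable from source is {source}.
Cut edges: source->2 (cap 8), source->3 (cap 10). Sum = 18.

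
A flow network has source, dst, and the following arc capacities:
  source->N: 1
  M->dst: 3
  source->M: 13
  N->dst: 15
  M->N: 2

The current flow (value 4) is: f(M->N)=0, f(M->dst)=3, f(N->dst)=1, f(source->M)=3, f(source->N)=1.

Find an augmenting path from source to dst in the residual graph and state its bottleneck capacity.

source->M->N->dst, bottleneck 2

Residual along source->M->N->dst: source->M: 10, M->N: 2, N->dst: 14.
Bottleneck = min = 2.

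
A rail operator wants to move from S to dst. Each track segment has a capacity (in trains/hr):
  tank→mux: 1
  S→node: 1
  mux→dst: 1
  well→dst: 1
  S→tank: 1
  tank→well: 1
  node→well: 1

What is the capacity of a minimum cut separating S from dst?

Max flow = 2 (via 2 augmenting paths).
In the residual at optimum, the set reachable from S is {S}.
Cut edges: S→node (cap 1), S→tank (cap 1). Sum = 2.

2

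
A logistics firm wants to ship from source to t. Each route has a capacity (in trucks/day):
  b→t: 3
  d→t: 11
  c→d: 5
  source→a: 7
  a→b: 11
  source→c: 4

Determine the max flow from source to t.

Augment source→a→b→t: bottleneck 3. Total 3.
Augment source→c→d→t: bottleneck 4. Total 7.
No augmenting path remains in the residual graph.

7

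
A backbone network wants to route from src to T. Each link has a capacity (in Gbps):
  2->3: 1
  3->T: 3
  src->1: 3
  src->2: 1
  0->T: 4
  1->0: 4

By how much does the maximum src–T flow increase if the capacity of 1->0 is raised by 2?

Original max flow = 4.
Edge 1->0 does not cross the min cut (source side {src}), so extra capacity there cannot help.
New max flow = 4. Increase = 0.

0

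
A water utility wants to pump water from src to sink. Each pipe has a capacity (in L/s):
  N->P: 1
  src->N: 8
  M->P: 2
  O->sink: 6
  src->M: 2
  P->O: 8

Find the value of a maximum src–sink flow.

3

Augment src->M->P->O->sink: bottleneck 2. Total 2.
Augment src->N->P->O->sink: bottleneck 1. Total 3.
No augmenting path remains in the residual graph.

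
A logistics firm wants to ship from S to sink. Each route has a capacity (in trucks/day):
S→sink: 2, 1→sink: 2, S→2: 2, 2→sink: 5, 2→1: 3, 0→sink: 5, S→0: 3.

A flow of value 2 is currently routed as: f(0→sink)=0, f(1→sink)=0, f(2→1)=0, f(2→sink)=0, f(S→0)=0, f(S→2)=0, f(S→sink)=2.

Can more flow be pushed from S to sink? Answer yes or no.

Yes

Residual path S→2→sink has bottleneck 2 > 0.
Pushing 2 along it raises the flow to 4, so the given flow is not maximum.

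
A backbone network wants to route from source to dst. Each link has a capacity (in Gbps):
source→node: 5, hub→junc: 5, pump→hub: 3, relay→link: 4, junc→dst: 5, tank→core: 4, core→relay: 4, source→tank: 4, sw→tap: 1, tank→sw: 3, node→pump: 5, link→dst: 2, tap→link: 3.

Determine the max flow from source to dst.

5

Augment source→node→pump→hub→junc→dst: bottleneck 3. Total 3.
Augment source→tank→core→relay→link→dst: bottleneck 2. Total 5.
No augmenting path remains in the residual graph.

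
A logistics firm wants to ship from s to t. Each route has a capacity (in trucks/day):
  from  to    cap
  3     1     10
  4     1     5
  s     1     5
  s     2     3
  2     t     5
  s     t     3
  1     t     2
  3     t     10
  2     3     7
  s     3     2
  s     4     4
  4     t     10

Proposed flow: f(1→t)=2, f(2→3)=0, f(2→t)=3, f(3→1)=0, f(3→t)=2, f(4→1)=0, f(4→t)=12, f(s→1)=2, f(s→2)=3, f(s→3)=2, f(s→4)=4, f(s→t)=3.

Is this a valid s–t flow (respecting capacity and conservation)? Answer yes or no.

No

Capacity violated on 4→t: flow 12 > capacity 10.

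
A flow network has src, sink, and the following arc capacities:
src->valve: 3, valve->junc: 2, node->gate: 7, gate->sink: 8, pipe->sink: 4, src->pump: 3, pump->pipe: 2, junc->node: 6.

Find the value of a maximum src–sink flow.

4

Augment src->pump->pipe->sink: bottleneck 2. Total 2.
Augment src->valve->junc->node->gate->sink: bottleneck 2. Total 4.
No augmenting path remains in the residual graph.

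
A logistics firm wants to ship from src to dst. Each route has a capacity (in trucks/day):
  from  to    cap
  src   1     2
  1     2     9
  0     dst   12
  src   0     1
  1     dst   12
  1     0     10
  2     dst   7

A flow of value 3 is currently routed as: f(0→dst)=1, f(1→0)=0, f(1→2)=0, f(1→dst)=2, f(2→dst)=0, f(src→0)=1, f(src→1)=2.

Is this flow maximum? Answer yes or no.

Residual reachable from src: {src}; dst is not reachable.
Saturated cut: src→1, src→0 with total capacity 3 = current flow value. Flow is maximum.

Yes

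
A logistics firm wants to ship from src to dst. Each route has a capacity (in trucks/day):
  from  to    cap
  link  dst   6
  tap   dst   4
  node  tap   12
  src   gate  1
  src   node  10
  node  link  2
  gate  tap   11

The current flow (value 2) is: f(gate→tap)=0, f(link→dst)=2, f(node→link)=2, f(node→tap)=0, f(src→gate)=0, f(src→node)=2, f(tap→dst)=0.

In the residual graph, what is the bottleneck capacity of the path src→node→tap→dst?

Residual capacities along the path: src→node: 8, node→tap: 12, tap→dst: 4.
Minimum is 4.

4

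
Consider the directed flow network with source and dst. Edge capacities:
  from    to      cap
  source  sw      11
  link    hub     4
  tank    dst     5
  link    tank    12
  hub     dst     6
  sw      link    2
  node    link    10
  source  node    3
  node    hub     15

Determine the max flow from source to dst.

Augment source→node→hub→dst: bottleneck 3. Total 3.
Augment source→sw→link→tank→dst: bottleneck 2. Total 5.
No augmenting path remains in the residual graph.

5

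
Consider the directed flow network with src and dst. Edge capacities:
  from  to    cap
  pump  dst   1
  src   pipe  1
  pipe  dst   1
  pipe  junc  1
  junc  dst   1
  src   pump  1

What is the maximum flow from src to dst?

2

Augment src→pipe→dst: bottleneck 1. Total 1.
Augment src→pump→dst: bottleneck 1. Total 2.
No augmenting path remains in the residual graph.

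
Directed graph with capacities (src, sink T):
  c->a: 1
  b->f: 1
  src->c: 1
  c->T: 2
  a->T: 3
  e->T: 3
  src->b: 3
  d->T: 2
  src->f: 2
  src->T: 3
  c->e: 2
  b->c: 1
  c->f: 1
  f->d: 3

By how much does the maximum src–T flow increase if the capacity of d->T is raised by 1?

Original max flow = 7.
After raising cap(d->T), augmenting paths through that edge carry 1 more unit.
New max flow = 8. Increase = 1.

1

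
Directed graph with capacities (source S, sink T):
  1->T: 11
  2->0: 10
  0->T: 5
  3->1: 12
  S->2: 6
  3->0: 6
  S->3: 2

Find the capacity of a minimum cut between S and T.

Max flow = 7 (via 2 augmenting paths).
In the residual at optimum, the set reachable from S is {0, 2, S}.
Cut edges: S->3 (cap 2), 0->T (cap 5). Sum = 7.

7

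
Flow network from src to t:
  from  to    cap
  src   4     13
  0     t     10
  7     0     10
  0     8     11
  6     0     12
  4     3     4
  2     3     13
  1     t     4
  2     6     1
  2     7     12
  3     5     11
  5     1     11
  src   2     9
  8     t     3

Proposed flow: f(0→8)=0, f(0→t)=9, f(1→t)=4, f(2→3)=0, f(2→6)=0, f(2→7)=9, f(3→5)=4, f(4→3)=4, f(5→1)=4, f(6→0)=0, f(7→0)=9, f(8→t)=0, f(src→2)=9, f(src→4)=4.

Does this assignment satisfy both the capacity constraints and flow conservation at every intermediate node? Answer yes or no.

Yes

Every edge has 0 ≤ f(e) ≤ cap(e).
At each intermediate node, inflow equals outflow.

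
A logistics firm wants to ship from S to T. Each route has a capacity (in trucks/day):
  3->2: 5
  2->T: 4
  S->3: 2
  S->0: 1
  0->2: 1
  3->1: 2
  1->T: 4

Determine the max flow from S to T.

3

Augment S->0->2->T: bottleneck 1. Total 1.
Augment S->3->2->T: bottleneck 2. Total 3.
No augmenting path remains in the residual graph.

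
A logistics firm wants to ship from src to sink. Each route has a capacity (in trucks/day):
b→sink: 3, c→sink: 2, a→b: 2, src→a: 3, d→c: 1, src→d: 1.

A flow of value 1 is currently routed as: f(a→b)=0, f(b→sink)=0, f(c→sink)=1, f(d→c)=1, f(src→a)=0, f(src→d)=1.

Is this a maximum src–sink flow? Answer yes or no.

No

Residual path src→a→b→sink has bottleneck 2 > 0.
Pushing 2 along it raises the flow to 3, so the given flow is not maximum.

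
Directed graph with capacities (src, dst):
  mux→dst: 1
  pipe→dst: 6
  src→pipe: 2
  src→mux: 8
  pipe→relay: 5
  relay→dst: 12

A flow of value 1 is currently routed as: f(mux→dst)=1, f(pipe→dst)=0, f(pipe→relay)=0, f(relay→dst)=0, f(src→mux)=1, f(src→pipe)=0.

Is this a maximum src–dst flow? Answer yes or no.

Residual path src→pipe→dst has bottleneck 2 > 0.
Pushing 2 along it raises the flow to 3, so the given flow is not maximum.

No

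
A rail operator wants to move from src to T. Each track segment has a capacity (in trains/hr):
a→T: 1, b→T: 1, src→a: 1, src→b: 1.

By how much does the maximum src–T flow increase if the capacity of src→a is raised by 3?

Original max flow = 2.
Even with extra capacity on src→a, another cut of capacity 2 remains binding.
New max flow = 2. Increase = 0.

0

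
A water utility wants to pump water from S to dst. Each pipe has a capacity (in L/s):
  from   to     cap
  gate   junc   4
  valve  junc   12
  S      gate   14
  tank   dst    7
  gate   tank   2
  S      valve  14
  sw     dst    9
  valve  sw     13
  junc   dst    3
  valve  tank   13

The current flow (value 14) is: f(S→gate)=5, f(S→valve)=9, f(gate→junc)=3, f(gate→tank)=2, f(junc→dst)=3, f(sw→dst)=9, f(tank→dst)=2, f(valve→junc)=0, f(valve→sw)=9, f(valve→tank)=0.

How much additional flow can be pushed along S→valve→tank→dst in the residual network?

5

Residual capacities along the path: S→valve: 5, valve→tank: 13, tank→dst: 5.
Minimum is 5.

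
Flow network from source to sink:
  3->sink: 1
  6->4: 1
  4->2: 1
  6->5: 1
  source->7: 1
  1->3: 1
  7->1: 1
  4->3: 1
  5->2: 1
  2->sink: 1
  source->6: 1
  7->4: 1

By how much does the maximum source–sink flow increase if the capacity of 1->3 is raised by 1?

0

Original max flow = 2.
Edge 1->3 does not cross the min cut (source side {source}), so extra capacity there cannot help.
New max flow = 2. Increase = 0.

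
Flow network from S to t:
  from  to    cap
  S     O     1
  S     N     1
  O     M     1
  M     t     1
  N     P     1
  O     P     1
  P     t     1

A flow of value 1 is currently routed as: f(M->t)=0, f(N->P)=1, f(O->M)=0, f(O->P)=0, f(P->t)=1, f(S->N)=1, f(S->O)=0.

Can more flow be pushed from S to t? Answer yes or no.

Yes

Residual path S->O->M->t has bottleneck 1 > 0.
Pushing 1 along it raises the flow to 2, so the given flow is not maximum.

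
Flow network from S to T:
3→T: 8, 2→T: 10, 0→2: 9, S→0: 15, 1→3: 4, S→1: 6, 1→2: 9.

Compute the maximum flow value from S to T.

14

Augment S→1→3→T: bottleneck 4. Total 4.
Augment S→1→2→T: bottleneck 2. Total 6.
Augment S→0→2→T: bottleneck 8. Total 14.
No augmenting path remains in the residual graph.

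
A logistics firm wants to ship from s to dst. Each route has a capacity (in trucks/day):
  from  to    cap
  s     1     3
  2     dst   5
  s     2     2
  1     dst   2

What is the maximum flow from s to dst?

4

Augment s→1→dst: bottleneck 2. Total 2.
Augment s→2→dst: bottleneck 2. Total 4.
No augmenting path remains in the residual graph.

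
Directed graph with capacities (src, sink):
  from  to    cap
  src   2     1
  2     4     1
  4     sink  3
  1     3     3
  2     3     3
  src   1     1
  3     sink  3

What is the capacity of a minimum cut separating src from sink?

Max flow = 2 (via 2 augmenting paths).
In the residual at optimum, the set reachable from src is {src}.
Cut edges: src→2 (cap 1), src→1 (cap 1). Sum = 2.

2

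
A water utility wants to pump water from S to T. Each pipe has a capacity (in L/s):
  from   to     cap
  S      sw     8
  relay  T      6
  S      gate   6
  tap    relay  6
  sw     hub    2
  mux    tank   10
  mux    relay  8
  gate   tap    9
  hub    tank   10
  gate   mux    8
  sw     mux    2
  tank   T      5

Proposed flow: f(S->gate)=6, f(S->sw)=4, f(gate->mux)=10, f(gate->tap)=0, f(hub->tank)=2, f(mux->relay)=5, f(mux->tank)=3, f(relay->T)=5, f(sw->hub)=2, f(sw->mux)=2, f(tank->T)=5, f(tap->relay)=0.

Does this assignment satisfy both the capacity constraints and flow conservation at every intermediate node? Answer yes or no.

Capacity violated on gate->mux: flow 10 > capacity 8.

No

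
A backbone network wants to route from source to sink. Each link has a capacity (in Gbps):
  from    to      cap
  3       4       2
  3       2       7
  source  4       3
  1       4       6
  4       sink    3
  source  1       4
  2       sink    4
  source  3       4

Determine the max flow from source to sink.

7

Augment source→4→sink: bottleneck 3. Total 3.
Augment source→3→2→sink: bottleneck 4. Total 7.
No augmenting path remains in the residual graph.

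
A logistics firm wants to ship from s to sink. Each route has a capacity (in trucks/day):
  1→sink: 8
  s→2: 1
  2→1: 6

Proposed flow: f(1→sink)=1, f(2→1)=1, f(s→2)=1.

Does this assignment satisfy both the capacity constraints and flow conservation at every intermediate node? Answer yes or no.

Yes

Every edge has 0 ≤ f(e) ≤ cap(e).
At each intermediate node, inflow equals outflow.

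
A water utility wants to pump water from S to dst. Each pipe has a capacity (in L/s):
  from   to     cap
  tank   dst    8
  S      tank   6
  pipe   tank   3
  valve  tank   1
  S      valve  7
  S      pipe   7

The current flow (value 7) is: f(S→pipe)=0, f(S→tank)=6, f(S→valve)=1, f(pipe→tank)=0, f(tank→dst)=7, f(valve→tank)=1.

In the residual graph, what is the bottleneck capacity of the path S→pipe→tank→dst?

1

Residual capacities along the path: S→pipe: 7, pipe→tank: 3, tank→dst: 1.
Minimum is 1.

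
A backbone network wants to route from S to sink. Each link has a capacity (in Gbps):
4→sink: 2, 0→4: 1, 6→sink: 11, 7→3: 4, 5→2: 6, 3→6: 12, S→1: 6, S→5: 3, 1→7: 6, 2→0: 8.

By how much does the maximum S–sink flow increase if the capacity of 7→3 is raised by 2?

Original max flow = 5.
After raising cap(7→3), augmenting paths through that edge carry 2 more units.
New max flow = 7. Increase = 2.

2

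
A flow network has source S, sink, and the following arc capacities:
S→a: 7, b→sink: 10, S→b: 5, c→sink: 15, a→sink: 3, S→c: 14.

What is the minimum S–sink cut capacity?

22

Max flow = 22 (via 3 augmenting paths).
In the residual at optimum, the set reachable from S is {S, a}.
Cut edges: S→b (cap 5), S→c (cap 14), a→sink (cap 3). Sum = 22.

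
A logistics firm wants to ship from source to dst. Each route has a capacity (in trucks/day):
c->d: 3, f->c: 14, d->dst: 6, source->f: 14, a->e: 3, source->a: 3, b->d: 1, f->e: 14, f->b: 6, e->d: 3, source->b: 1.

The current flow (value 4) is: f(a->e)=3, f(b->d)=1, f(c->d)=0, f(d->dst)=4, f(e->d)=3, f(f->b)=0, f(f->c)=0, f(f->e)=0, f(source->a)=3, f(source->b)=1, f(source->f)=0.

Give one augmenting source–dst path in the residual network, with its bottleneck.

source->f->c->d->dst, bottleneck 2

Residual along source->f->c->d->dst: source->f: 14, f->c: 14, c->d: 3, d->dst: 2.
Bottleneck = min = 2.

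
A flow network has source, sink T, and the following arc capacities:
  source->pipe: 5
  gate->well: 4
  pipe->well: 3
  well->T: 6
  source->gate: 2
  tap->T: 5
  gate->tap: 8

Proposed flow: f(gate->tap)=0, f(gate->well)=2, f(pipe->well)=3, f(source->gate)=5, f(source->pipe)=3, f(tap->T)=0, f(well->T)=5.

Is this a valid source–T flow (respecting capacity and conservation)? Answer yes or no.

Capacity violated on source->gate: flow 5 > capacity 2.

No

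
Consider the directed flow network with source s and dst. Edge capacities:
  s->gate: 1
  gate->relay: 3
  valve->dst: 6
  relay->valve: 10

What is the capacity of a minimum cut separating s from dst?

1

Max flow = 1 (via 1 augmenting path).
In the residual at optimum, the set reachable from s is {s}.
Cut edges: s->gate (cap 1). Sum = 1.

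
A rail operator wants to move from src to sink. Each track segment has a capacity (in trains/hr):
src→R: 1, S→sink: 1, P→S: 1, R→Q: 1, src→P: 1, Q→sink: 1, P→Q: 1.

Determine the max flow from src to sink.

Augment src→R→Q→sink: bottleneck 1. Total 1.
Augment src→P→S→sink: bottleneck 1. Total 2.
No augmenting path remains in the residual graph.

2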